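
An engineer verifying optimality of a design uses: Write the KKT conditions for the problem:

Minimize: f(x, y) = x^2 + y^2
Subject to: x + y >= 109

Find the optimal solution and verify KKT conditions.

KKT conditions for min x^2 + y^2 s.t. x + y >= 109:
Stationarity: 2x = mu, 2y = mu
So x = y = mu/2.
Complementary slackness: mu*(x + y - 109) = 0
Primal feasibility: x + y >= 109; dual feasibility: mu >= 0
If mu = 0 then x = y = 0, but 0 + 0 < 109 is infeasible, so the constraint is active.
Constraint active: x + y = 2*(mu/2) = 109 => mu = 109
x = y = 109/2, f = 11881/2
Verify: stationarity 2*(109/2) = 109 = mu; primal 109/2 + 109/2 = 109 >= 109; dual mu = 109 >= 0; complementary slackness 109*(109 - 109) = 0. All KKT conditions hold.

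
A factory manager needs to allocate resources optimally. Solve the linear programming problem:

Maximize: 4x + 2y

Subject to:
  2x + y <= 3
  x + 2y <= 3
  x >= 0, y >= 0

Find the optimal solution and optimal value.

Feasible vertices: (0, 0), (0, 3/2), (1, 1), (3/2, 0)
Objective 4x + 2y at each:
  (0, 0): 0
  (0, 3/2): 3
  (1, 1): 6
  (3/2, 0): 6
Maximum is 6 at (1, 1).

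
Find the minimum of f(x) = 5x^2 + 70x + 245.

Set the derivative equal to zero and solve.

f(x) = 5x^2 + 70x + 245
f'(x) = 10x + (70) = 0
x = -70/10 = -7
f(-7) = 0
Since f''(x) = 10 > 0, this is a minimum.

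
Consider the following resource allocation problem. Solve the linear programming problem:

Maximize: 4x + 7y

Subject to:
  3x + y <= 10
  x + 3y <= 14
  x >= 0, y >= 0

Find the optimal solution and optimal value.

Feasible vertices: (0, 0), (0, 14/3), (2, 4), (10/3, 0)
Objective 4x + 7y at each:
  (0, 0): 0
  (0, 14/3): 98/3
  (2, 4): 36
  (10/3, 0): 40/3
Maximum is 36 at (2, 4).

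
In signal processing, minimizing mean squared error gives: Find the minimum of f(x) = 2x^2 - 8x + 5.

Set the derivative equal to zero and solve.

f(x) = 2x^2 - 8x + 5
f'(x) = 4x + (-8) = 0
x = 8/4 = 2
f(2) = -3
Since f''(x) = 4 > 0, this is a minimum.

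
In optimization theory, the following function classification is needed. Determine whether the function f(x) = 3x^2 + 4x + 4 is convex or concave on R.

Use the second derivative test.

f(x) = 3x^2 + 4x + 4
f'(x) = 6x + 4
f''(x) = 6
Since f''(x) = 6 > 0 for all x, f is convex on R.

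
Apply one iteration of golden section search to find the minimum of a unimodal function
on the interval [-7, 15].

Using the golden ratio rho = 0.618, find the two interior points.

Golden section search on [-7, 15].
Golden ratio rho = 0.618 (approx).
Interior points:
  x_1 = -7 + (1-0.618)*22 = 1.4040
  x_2 = -7 + 0.618*22 = 6.5960
Compare f(x_1) and f(x_2) to determine which subinterval to keep.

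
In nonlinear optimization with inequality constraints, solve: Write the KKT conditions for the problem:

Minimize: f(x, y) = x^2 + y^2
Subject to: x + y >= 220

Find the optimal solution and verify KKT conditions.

KKT conditions for min x^2 + y^2 s.t. x + y >= 220:
Stationarity: 2x = mu, 2y = mu
So x = y = mu/2.
Complementary slackness: mu*(x + y - 220) = 0
Primal feasibility: x + y >= 220; dual feasibility: mu >= 0
If mu = 0 then x = y = 0, but 0 + 0 < 220 is infeasible, so the constraint is active.
Constraint active: x + y = 2*(mu/2) = 220 => mu = 220
x = y = 110, f = 24200
Verify: stationarity 2*110 = 220 = mu; primal 110 + 110 = 220 >= 220; dual mu = 220 >= 0; complementary slackness 220*(220 - 220) = 0. All KKT conditions hold.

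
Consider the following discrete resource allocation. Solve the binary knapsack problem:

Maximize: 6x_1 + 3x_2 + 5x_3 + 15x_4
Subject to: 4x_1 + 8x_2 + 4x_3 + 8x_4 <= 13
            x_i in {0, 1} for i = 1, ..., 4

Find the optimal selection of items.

Items: item 1 (v=6, w=4), item 2 (v=3, w=8), item 3 (v=5, w=4), item 4 (v=15, w=8)
Capacity: 13
Checking all 16 subsets (w = total weight, v = total value):
  {}: w = 0, v = 0
  {1}: w = 4, v = 6
  {2}: w = 8, v = 3
  {3}: w = 4, v = 5
  {4}: w = 8, v = 15
  {1, 2}: w = 12, v = 9
  {1, 3}: w = 8, v = 11
  {1, 4}: w = 12, v = 21
  {2, 3}: w = 12, v = 8
  {2, 4}: w = 16 > 13, infeasible
  {3, 4}: w = 12, v = 20
  {1, 2, 3}: w = 16 > 13, infeasible
  {1, 2, 4}: w = 20 > 13, infeasible
  {1, 3, 4}: w = 16 > 13, infeasible
  {2, 3, 4}: w = 20 > 13, infeasible
  {1, 2, 3, 4}: w = 24 > 13, infeasible
Best feasible subset: items [1, 4]
Total weight: 12 <= 13, total value: 21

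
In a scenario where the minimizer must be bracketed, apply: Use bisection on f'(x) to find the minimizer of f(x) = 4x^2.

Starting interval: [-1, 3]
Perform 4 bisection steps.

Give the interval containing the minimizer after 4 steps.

Finding critical point of f(x) = 4x^2 using bisection on f'(x) = 8x + 0.
f'(x) = 0 when x = 0.
Starting interval: [-1, 3]
Step 1: mid = 1, f'(mid) = 8, new interval = [-1, 1]
Step 2: mid = 0, f'(mid) = 0, new interval = [0, 0]
Step 3: mid = 0, f'(mid) = 0, new interval = [0, 0]
Step 4: mid = 0, f'(mid) = 0, new interval = [0, 0]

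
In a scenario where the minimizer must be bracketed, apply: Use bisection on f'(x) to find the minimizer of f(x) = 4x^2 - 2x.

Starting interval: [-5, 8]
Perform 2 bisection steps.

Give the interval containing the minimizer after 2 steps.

Finding critical point of f(x) = 4x^2 - 2x using bisection on f'(x) = 8x + -2.
f'(x) = 0 when x = 1/4.
Starting interval: [-5, 8]
Step 1: mid = 3/2, f'(mid) = 10, new interval = [-5, 3/2]
Step 2: mid = -7/4, f'(mid) = -16, new interval = [-7/4, 3/2]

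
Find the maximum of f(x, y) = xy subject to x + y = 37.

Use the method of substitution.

Substitute y = 37 - x into f(x,y) = xy:
g(x) = x(37 - x) = 37x - x^2
g'(x) = 37 - 2x = 0  =>  x = 37/2
y = 37 - 37/2 = 37/2
Maximum value = (37/2) * (37/2) = 1369/4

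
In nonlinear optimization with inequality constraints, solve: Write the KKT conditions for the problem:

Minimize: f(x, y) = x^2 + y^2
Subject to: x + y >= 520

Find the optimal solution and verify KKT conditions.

KKT conditions for min x^2 + y^2 s.t. x + y >= 520:
Stationarity: 2x = mu, 2y = mu
So x = y = mu/2.
Complementary slackness: mu*(x + y - 520) = 0
Primal feasibility: x + y >= 520; dual feasibility: mu >= 0
If mu = 0 then x = y = 0, but 0 + 0 < 520 is infeasible, so the constraint is active.
Constraint active: x + y = 2*(mu/2) = 520 => mu = 520
x = y = 260, f = 135200
Verify: stationarity 2*260 = 520 = mu; primal 260 + 260 = 520 >= 520; dual mu = 520 >= 0; complementary slackness 520*(520 - 520) = 0. All KKT conditions hold.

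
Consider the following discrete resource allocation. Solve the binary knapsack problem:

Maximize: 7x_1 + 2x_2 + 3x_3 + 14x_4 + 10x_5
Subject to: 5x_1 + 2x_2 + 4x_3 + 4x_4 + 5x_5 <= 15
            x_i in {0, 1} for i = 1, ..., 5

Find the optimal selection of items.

Items: item 1 (v=7, w=5), item 2 (v=2, w=2), item 3 (v=3, w=4), item 4 (v=14, w=4), item 5 (v=10, w=5)
Capacity: 15
Checking all 32 subsets (w = total weight, v = total value):
  {}: w = 0, v = 0
  {1}: w = 5, v = 7
  {2}: w = 2, v = 2
  {3}: w = 4, v = 3
  {4}: w = 4, v = 14
  {5}: w = 5, v = 10
  {1, 2}: w = 7, v = 9
  {1, 3}: w = 9, v = 10
  {1, 4}: w = 9, v = 21
  {1, 5}: w = 10, v = 17
  {2, 3}: w = 6, v = 5
  {2, 4}: w = 6, v = 16
  {2, 5}: w = 7, v = 12
  {3, 4}: w = 8, v = 17
  {3, 5}: w = 9, v = 13
  {4, 5}: w = 9, v = 24
  {1, 2, 3}: w = 11, v = 12
  {1, 2, 4}: w = 11, v = 23
  {1, 2, 5}: w = 12, v = 19
  {1, 3, 4}: w = 13, v = 24
  {1, 3, 5}: w = 14, v = 20
  {1, 4, 5}: w = 14, v = 31
  {2, 3, 4}: w = 10, v = 19
  {2, 3, 5}: w = 11, v = 15
  {2, 4, 5}: w = 11, v = 26
  {3, 4, 5}: w = 13, v = 27
  {1, 2, 3, 4}: w = 15, v = 26
  {1, 2, 3, 5}: w = 16 > 15, infeasible
  {1, 2, 4, 5}: w = 16 > 15, infeasible
  {1, 3, 4, 5}: w = 18 > 15, infeasible
  {2, 3, 4, 5}: w = 15, v = 29
  {1, 2, 3, 4, 5}: w = 20 > 15, infeasible
Best feasible subset: items [1, 4, 5]
Total weight: 14 <= 15, total value: 31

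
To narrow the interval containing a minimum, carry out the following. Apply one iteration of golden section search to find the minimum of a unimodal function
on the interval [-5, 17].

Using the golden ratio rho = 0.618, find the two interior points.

Golden section search on [-5, 17].
Golden ratio rho = 0.618 (approx).
Interior points:
  x_1 = -5 + (1-0.618)*22 = 3.4040
  x_2 = -5 + 0.618*22 = 8.5960
Compare f(x_1) and f(x_2) to determine which subinterval to keep.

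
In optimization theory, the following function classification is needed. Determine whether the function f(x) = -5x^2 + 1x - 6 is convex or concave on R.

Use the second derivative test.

f(x) = -5x^2 + 1x - 6
f'(x) = -10x + 1
f''(x) = -10
Since f''(x) = -10 < 0 for all x, f is concave on R.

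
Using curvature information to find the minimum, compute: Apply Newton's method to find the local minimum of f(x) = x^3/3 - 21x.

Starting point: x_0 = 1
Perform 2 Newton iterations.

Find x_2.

f(x) = x^3/3 - 21x
f'(x) = x^2 - 21, f''(x) = 2x
Newton update: x_{n+1} = x_n - (x_n^2 - 21)/(2*x_n)
Step 1: x_0 = 1, f'=-20, f''=2, x_1 = 11
Step 2: x_1 = 11, f'=100, f''=22, x_2 = 71/11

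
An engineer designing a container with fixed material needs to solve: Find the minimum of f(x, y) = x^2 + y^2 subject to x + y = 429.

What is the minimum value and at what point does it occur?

Substitute y = 429 - x into f(x,y) = x^2 + y^2:
g(x) = x^2 + (429 - x)^2 = 2x^2 - 858x + 184041
g'(x) = 4x - 858 = 0  =>  x = 429/2
y = 429 - 429/2 = 429/2
Minimum value = (429/2)^2 + (429/2)^2 = 184041/2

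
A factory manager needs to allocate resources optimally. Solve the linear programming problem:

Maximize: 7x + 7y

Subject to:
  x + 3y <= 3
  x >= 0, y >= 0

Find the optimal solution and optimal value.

The feasible region has vertices at [(0, 0), (3, 0), (0, 1)].
Checking objective 7x + 7y at each vertex:
  (0, 0): 7*0 + 7*0 = 0
  (3, 0): 7*3 + 7*0 = 21
  (0, 1): 7*0 + 7*1 = 7
Maximum is 21 at (3, 0).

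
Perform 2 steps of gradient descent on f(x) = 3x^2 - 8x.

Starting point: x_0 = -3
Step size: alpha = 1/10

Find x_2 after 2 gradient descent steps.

f(x) = 3x^2 - 8x, f'(x) = 6x + (-8)
Step 1: f'(-3) = -26, x_1 = -3 - 1/10 * -26 = -2/5
Step 2: f'(-2/5) = -52/5, x_2 = -2/5 - 1/10 * -52/5 = 16/25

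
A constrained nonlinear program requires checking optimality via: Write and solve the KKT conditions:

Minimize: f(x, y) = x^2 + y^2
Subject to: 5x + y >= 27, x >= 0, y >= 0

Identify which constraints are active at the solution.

KKT conditions for min x^2 + y^2 s.t. 5x + 1y >= 27, x >= 0, y >= 0:
Stationarity: 2x = mu*5 + mu_x, 2y = mu*1 + mu_y, with mu, mu_x, mu_y >= 0
Complementary slackness: mu*(5x + y - 27) = 0, mu_x*x = 0, mu_y*y = 0
(0, 0) is infeasible (5*0 + 1*0 < 27), so if mu = 0 stationarity would force x = mu_x/2 >= 0, y = mu_y/2 >= 0 with mu_x*x = mu_y*y = 0, i.e. x = y = 0: contradiction. Hence mu > 0 and 5x + y = 27 is active.
Try x > 0, y > 0 (so mu_x = mu_y = 0): x = 5*mu/2, y = 1*mu/2
Substitute: 5*(5*mu/2) + 1*(1*mu/2) = 27
  mu*26/2 = 27 => mu = 27/13
x* = 135/26 > 0, y* = 27/26 > 0, consistent with mu_x = mu_y = 0.
f is convex and the constraints are linear, so this KKT point is the global minimum.
f* = 729/26
Active constraints: 5x + y >= 27 (holds with equality, mu = 27/13 > 0); x >= 0 and y >= 0 are inactive (mu_x = mu_y = 0).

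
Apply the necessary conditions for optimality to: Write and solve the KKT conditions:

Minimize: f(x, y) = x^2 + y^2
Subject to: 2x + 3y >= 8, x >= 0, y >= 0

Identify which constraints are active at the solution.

KKT conditions for min x^2 + y^2 s.t. 2x + 3y >= 8, x >= 0, y >= 0:
Stationarity: 2x = mu*2 + mu_x, 2y = mu*3 + mu_y, with mu, mu_x, mu_y >= 0
Complementary slackness: mu*(2x + 3y - 8) = 0, mu_x*x = 0, mu_y*y = 0
(0, 0) is infeasible (2*0 + 3*0 < 8), so if mu = 0 stationarity would force x = mu_x/2 >= 0, y = mu_y/2 >= 0 with mu_x*x = mu_y*y = 0, i.e. x = y = 0: contradiction. Hence mu > 0 and 2x + 3y = 8 is active.
Try x > 0, y > 0 (so mu_x = mu_y = 0): x = 2*mu/2, y = 3*mu/2
Substitute: 2*(2*mu/2) + 3*(3*mu/2) = 8
  mu*13/2 = 8 => mu = 16/13
x* = 16/13 > 0, y* = 24/13 > 0, consistent with mu_x = mu_y = 0.
f is convex and the constraints are linear, so this KKT point is the global minimum.
f* = 64/13
Active constraints: 2x + 3y >= 8 (holds with equality, mu = 16/13 > 0); x >= 0 and y >= 0 are inactive (mu_x = mu_y = 0).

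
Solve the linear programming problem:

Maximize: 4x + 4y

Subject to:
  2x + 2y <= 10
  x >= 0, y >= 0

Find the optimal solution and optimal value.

The feasible region has vertices at [(0, 0), (5, 0), (0, 5)].
Checking objective 4x + 4y at each vertex:
  (0, 0): 4*0 + 4*0 = 0
  (5, 0): 4*5 + 4*0 = 20
  (0, 5): 4*0 + 4*5 = 20
Maximum is 20 at (5, 0).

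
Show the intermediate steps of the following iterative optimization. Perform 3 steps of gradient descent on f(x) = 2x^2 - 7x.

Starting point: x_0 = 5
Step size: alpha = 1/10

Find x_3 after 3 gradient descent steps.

f(x) = 2x^2 - 7x, f'(x) = 4x + (-7)
Step 1: f'(5) = 13, x_1 = 5 - 1/10 * 13 = 37/10
Step 2: f'(37/10) = 39/5, x_2 = 37/10 - 1/10 * 39/5 = 73/25
Step 3: f'(73/25) = 117/25, x_3 = 73/25 - 1/10 * 117/25 = 613/250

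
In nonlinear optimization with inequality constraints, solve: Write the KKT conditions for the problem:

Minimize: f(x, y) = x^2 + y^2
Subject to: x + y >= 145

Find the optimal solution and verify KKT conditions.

KKT conditions for min x^2 + y^2 s.t. x + y >= 145:
Stationarity: 2x = mu, 2y = mu
So x = y = mu/2.
Complementary slackness: mu*(x + y - 145) = 0
Primal feasibility: x + y >= 145; dual feasibility: mu >= 0
If mu = 0 then x = y = 0, but 0 + 0 < 145 is infeasible, so the constraint is active.
Constraint active: x + y = 2*(mu/2) = 145 => mu = 145
x = y = 145/2, f = 21025/2
Verify: stationarity 2*(145/2) = 145 = mu; primal 145/2 + 145/2 = 145 >= 145; dual mu = 145 >= 0; complementary slackness 145*(145 - 145) = 0. All KKT conditions hold.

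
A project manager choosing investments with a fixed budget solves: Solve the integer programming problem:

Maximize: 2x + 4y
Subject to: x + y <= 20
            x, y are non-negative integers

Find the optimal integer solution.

Objective: 2x + 4y, constraint: x + y <= 20
Coefficient of y is 4 > coefficient of x is 2, so allocate the entire budget to y.
Optimal: x = 0, y = 20, value = 80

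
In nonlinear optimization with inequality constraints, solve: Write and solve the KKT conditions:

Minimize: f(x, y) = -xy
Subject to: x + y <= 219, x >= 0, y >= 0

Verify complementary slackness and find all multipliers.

Problem: min -xy s.t. x + y <= 219 (multiplier lambda), x >= 0 (mu_x), y >= 0 (mu_y)
KKT stationarity: -y + lambda - mu_x = 0, -x + lambda - mu_y = 0, with lambda, mu_x, mu_y >= 0
Complementary slackness: lambda*(x + y - 219) = 0, mu_x*x = 0, mu_y*y = 0
If lambda = 0: y = -mu_x <= 0 and x = -mu_y <= 0 force x = y = 0 with f = 0; but x = y = 219/2 is feasible with f = -47961/4 < 0, so this is not the minimum. Hence lambda > 0 and x + y = 219.
Try x > 0, y > 0 (so mu_x = mu_y = 0): y = lambda, x = lambda => x = y = lambda
x + y = 219 => 2*lambda = 219 => lambda = 219/2
x* = y* = 219/2 > 0, consistent with mu_x = mu_y = 0.
(Any feasible point with x = 0 or y = 0 has f = 0 > -47961/4, so the minimum is not on those boundaries.)
min(-xy) = -47961/4 (i.e. max xy = 47961/4)
Multipliers: lambda = 219/2, mu_x = 0, mu_y = 0
Complementary slackness: lambda*(x + y - 219) = 219/2*(219/2 + 219/2 - 219) = 0, mu_x*x = 0*219/2 = 0, mu_y*y = 0*219/2 = 0. Satisfied.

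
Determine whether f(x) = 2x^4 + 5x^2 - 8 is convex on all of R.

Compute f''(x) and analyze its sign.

f(x) = 2x^4 + 5x^2 - 8
f'(x) = 8x^3 + 10x
f''(x) = 24x^2 + 10
f''(x) = 24x^2 + 10 >= 10 > 0 for all x
Therefore, f is convex on R.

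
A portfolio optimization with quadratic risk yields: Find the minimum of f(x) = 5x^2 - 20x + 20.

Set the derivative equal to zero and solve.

f(x) = 5x^2 - 20x + 20
f'(x) = 10x + (-20) = 0
x = 20/10 = 2
f(2) = 0
Since f''(x) = 10 > 0, this is a minimum.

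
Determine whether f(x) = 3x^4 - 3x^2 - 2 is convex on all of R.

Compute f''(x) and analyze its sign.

f(x) = 3x^4 - 3x^2 - 2
f'(x) = 12x^3 + -6x
f''(x) = 36x^2 + -6
f''(0) = -6 < 0, so not convex near x = 0
Therefore, f is not globally convex on R.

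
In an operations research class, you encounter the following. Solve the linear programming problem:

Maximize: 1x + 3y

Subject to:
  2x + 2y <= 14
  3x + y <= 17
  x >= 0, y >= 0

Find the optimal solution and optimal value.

Feasible vertices: (0, 0), (0, 7), (5, 2), (17/3, 0)
Objective 1x + 3y at each:
  (0, 0): 0
  (0, 7): 21
  (5, 2): 11
  (17/3, 0): 17/3
Maximum is 21 at (0, 7).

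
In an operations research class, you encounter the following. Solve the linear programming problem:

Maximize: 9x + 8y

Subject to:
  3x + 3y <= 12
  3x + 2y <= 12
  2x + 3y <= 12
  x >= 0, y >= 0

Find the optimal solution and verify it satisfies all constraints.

Feasible vertices: (0, 0), (0, 4), (4, 0)
Objective 9x + 8y at each vertex:
  (0, 0): 0
  (0, 4): 32
  (4, 0): 36
Maximum is 36 at (4, 0).
Verify constraints at (x, y) = (4, 0):
  3*4 + 3*0 = 12 <= 12 (active)
  3*4 + 2*0 = 12 <= 12 (active)
  2*4 + 3*0 = 8 <= 12
  x = 4 >= 0, y = 0 >= 0. All constraints satisfied.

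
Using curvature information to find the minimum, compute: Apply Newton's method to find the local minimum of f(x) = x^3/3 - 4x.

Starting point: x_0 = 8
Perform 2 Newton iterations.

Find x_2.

f(x) = x^3/3 - 4x
f'(x) = x^2 - 4, f''(x) = 2x
Newton update: x_{n+1} = x_n - (x_n^2 - 4)/(2*x_n)
Step 1: x_0 = 8, f'=60, f''=16, x_1 = 17/4
Step 2: x_1 = 17/4, f'=225/16, f''=17/2, x_2 = 353/136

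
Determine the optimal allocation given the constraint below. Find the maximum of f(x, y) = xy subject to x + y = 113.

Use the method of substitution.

Substitute y = 113 - x into f(x,y) = xy:
g(x) = x(113 - x) = 113x - x^2
g'(x) = 113 - 2x = 0  =>  x = 113/2
y = 113 - 113/2 = 113/2
Maximum value = (113/2) * (113/2) = 12769/4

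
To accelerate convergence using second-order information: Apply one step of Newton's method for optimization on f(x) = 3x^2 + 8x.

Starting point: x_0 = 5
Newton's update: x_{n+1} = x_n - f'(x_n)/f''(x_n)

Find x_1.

f(x) = 3x^2 + 8x
f'(x) = 6x + (8), f''(x) = 6
Newton step: x_1 = x_0 - f'(x_0)/f''(x_0)
f'(5) = 38
x_1 = 5 - 38/6 = -4/3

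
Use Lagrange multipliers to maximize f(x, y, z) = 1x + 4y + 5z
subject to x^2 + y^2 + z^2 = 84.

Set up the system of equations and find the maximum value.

Lagrange conditions: 1 = 2*lambda*x, 4 = 2*lambda*y, 5 = 2*lambda*z
So x:1 = y:4 = z:5, i.e. x = 1t, y = 4t, z = 5t
Constraint: t^2*(1^2 + 4^2 + 5^2) = 84
  t^2 * 42 = 84  =>  t = sqrt(2)
Maximum = 1*1t + 4*4t + 5*5t = 42*sqrt(2) = sqrt(3528)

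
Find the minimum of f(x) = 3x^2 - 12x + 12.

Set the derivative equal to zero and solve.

f(x) = 3x^2 - 12x + 12
f'(x) = 6x + (-12) = 0
x = 12/6 = 2
f(2) = 0
Since f''(x) = 6 > 0, this is a minimum.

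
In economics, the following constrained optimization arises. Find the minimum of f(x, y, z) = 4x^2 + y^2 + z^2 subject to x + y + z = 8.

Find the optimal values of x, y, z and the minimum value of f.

Using Lagrange multipliers on f = 4x^2 + y^2 + z^2 with constraint x + y + z = 8:
Conditions: 2*4*x = lambda, 2*1*y = lambda, 2*1*z = lambda
So x = lambda/8, y = lambda/2, z = lambda/2
Substituting into constraint: lambda * (9/8) = 8
lambda = 64/9
x = 8/9, y = 32/9, z = 32/9
Minimum value = 256/9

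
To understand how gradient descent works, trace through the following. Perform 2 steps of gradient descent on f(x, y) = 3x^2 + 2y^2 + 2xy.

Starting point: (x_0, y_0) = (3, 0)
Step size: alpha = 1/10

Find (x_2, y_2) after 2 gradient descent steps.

f(x,y) = 3x^2 + 2y^2 + 2xy
grad_x = 6x + 2y, grad_y = 4y + 2x
Step 1: grad = (18, 6), (6/5, -3/5)
Step 2: grad = (6, 0), (3/5, -3/5)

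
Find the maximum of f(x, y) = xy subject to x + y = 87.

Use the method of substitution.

Substitute y = 87 - x into f(x,y) = xy:
g(x) = x(87 - x) = 87x - x^2
g'(x) = 87 - 2x = 0  =>  x = 87/2
y = 87 - 87/2 = 87/2
Maximum value = (87/2) * (87/2) = 7569/4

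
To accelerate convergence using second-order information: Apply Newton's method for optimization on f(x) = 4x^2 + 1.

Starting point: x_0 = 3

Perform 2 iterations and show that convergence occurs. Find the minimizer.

f(x) = 4x^2 + 1, f'(x) = 8x + (0), f''(x) = 8
Step 1: f'(3) = 24, x_1 = 3 - 24/8 = 0
Step 2: f'(0) = 0, x_2 = 0 (converged)
Newton's method converges in 1 step for quadratics.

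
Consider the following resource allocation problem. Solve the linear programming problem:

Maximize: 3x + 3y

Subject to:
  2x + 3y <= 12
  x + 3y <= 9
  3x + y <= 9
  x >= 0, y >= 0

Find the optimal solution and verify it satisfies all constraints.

Feasible vertices: (0, 0), (0, 3), (9/4, 9/4), (3, 0)
Objective 3x + 3y at each vertex:
  (0, 0): 0
  (0, 3): 9
  (9/4, 9/4): 27/2
  (3, 0): 9
Maximum is 27/2 at (9/4, 9/4).
Verify constraints at (x, y) = (9/4, 9/4):
  2*(9/4) + 3*(9/4) = 45/4 <= 12
  1*(9/4) + 3*(9/4) = 9 <= 9 (active)
  3*(9/4) + 1*(9/4) = 9 <= 9 (active)
  x = 9/4 >= 0, y = 9/4 >= 0. All constraints satisfied.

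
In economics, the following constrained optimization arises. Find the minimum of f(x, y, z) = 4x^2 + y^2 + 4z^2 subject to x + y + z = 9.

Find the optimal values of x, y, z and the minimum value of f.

Using Lagrange multipliers on f = 4x^2 + y^2 + 4z^2 with constraint x + y + z = 9:
Conditions: 2*4*x = lambda, 2*1*y = lambda, 2*4*z = lambda
So x = lambda/8, y = lambda/2, z = lambda/8
Substituting into constraint: lambda * (3/4) = 9
lambda = 12
x = 3/2, y = 6, z = 3/2
Minimum value = 54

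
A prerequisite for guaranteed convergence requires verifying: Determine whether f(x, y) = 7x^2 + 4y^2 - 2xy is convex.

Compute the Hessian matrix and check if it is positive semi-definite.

f(x,y) = 7x^2 + 4y^2 - 2xy
Hessian H = [[14, -2], [-2, 8]]
trace(H) = 22, det(H) = 108
Eigenvalues: (22 +/- sqrt(52)) / 2 = 14.61, 7.394
Since both eigenvalues > 0, f is convex.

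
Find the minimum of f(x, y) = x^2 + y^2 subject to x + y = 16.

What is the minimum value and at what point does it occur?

Substitute y = 16 - x into f(x,y) = x^2 + y^2:
g(x) = x^2 + (16 - x)^2 = 2x^2 - 32x + 256
g'(x) = 4x - 32 = 0  =>  x = 8
y = 16 - 8 = 8
Minimum value = 8^2 + 8^2 = 128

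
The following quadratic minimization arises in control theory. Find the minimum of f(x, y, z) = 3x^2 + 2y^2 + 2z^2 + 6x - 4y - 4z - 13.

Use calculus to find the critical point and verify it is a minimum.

f(x,y,z) = 3x^2 + 2y^2 + 2z^2 + 6x - 4y - 4z - 13
df/dx = 6x + (6) = 0 => x = -1
df/dy = 4y + (-4) = 0 => y = 1
df/dz = 4z + (-4) = 0 => z = 1
f(-1,1,1) = 3*(-1)^2 + 2*(1)^2 + 2*(1)^2 + 6*(-1) + -4*(1) + -4*(1) + -13 = -20
Hessian is diagonal with entries 6, 4, 4 > 0, confirmed minimum.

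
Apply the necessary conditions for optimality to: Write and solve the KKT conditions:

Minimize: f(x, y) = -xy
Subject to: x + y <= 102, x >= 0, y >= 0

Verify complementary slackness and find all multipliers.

Problem: min -xy s.t. x + y <= 102 (multiplier lambda), x >= 0 (mu_x), y >= 0 (mu_y)
KKT stationarity: -y + lambda - mu_x = 0, -x + lambda - mu_y = 0, with lambda, mu_x, mu_y >= 0
Complementary slackness: lambda*(x + y - 102) = 0, mu_x*x = 0, mu_y*y = 0
If lambda = 0: y = -mu_x <= 0 and x = -mu_y <= 0 force x = y = 0 with f = 0; but x = y = 51 is feasible with f = -2601 < 0, so this is not the minimum. Hence lambda > 0 and x + y = 102.
Try x > 0, y > 0 (so mu_x = mu_y = 0): y = lambda, x = lambda => x = y = lambda
x + y = 102 => 2*lambda = 102 => lambda = 51
x* = y* = 51 > 0, consistent with mu_x = mu_y = 0.
(Any feasible point with x = 0 or y = 0 has f = 0 > -2601, so the minimum is not on those boundaries.)
min(-xy) = -2601 (i.e. max xy = 2601)
Multipliers: lambda = 51, mu_x = 0, mu_y = 0
Complementary slackness: lambda*(x + y - 102) = 51*(51 + 51 - 102) = 0, mu_x*x = 0*51 = 0, mu_y*y = 0*51 = 0. Satisfied.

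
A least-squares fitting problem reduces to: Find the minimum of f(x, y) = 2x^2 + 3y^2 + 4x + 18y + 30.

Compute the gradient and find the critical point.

f(x,y) = 2x^2 + 3y^2 + 4x + 18y + 30
df/dx = 4x + (4) = 0  =>  x = -1
df/dy = 6y + (18) = 0  =>  y = -3
f(-1, -3) = 2*(-1)^2 + 3*(-3)^2 + 4*(-1) + 18*(-3) + 30 = 1
Hessian is diagonal with entries 4, 6 > 0, so this is a minimum.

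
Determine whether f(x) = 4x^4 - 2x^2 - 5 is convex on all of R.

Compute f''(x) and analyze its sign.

f(x) = 4x^4 - 2x^2 - 5
f'(x) = 16x^3 + -4x
f''(x) = 48x^2 + -4
f''(0) = -4 < 0, so not convex near x = 0
Therefore, f is not globally convex on R.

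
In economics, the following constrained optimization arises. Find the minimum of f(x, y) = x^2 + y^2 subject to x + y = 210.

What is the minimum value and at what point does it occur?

Substitute y = 210 - x into f(x,y) = x^2 + y^2:
g(x) = x^2 + (210 - x)^2 = 2x^2 - 420x + 44100
g'(x) = 4x - 420 = 0  =>  x = 105
y = 210 - 105 = 105
Minimum value = 105^2 + 105^2 = 22050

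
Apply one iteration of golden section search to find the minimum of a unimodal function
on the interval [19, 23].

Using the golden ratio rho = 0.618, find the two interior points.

Golden section search on [19, 23].
Golden ratio rho = 0.618 (approx).
Interior points:
  x_1 = 19 + (1-0.618)*4 = 20.5280
  x_2 = 19 + 0.618*4 = 21.4720
Compare f(x_1) and f(x_2) to determine which subinterval to keep.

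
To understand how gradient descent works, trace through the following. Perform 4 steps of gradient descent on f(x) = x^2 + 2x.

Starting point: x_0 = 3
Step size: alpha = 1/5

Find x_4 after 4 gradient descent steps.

f(x) = x^2 + 2x, f'(x) = 2x + (2)
Step 1: f'(3) = 8, x_1 = 3 - 1/5 * 8 = 7/5
Step 2: f'(7/5) = 24/5, x_2 = 7/5 - 1/5 * 24/5 = 11/25
Step 3: f'(11/25) = 72/25, x_3 = 11/25 - 1/5 * 72/25 = -17/125
Step 4: f'(-17/125) = 216/125, x_4 = -17/125 - 1/5 * 216/125 = -301/625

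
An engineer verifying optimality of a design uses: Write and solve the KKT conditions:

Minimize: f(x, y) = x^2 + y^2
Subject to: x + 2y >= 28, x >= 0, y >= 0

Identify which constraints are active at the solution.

KKT conditions for min x^2 + y^2 s.t. 1x + 2y >= 28, x >= 0, y >= 0:
Stationarity: 2x = mu*1 + mu_x, 2y = mu*2 + mu_y, with mu, mu_x, mu_y >= 0
Complementary slackness: mu*(x + 2y - 28) = 0, mu_x*x = 0, mu_y*y = 0
(0, 0) is infeasible (1*0 + 2*0 < 28), so if mu = 0 stationarity would force x = mu_x/2 >= 0, y = mu_y/2 >= 0 with mu_x*x = mu_y*y = 0, i.e. x = y = 0: contradiction. Hence mu > 0 and x + 2y = 28 is active.
Try x > 0, y > 0 (so mu_x = mu_y = 0): x = 1*mu/2, y = 2*mu/2
Substitute: 1*(1*mu/2) + 2*(2*mu/2) = 28
  mu*5/2 = 28 => mu = 56/5
x* = 28/5 > 0, y* = 56/5 > 0, consistent with mu_x = mu_y = 0.
f is convex and the constraints are linear, so this KKT point is the global minimum.
f* = 784/5
Active constraints: x + 2y >= 28 (holds with equality, mu = 56/5 > 0); x >= 0 and y >= 0 are inactive (mu_x = mu_y = 0).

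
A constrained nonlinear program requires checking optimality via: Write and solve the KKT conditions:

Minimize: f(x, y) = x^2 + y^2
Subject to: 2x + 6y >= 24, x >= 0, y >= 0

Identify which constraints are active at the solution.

KKT conditions for min x^2 + y^2 s.t. 2x + 6y >= 24, x >= 0, y >= 0:
Stationarity: 2x = mu*2 + mu_x, 2y = mu*6 + mu_y, with mu, mu_x, mu_y >= 0
Complementary slackness: mu*(2x + 6y - 24) = 0, mu_x*x = 0, mu_y*y = 0
(0, 0) is infeasible (2*0 + 6*0 < 24), so if mu = 0 stationarity would force x = mu_x/2 >= 0, y = mu_y/2 >= 0 with mu_x*x = mu_y*y = 0, i.e. x = y = 0: contradiction. Hence mu > 0 and 2x + 6y = 24 is active.
Try x > 0, y > 0 (so mu_x = mu_y = 0): x = 2*mu/2, y = 6*mu/2
Substitute: 2*(2*mu/2) + 6*(6*mu/2) = 24
  mu*40/2 = 24 => mu = 6/5
x* = 6/5 > 0, y* = 18/5 > 0, consistent with mu_x = mu_y = 0.
f is convex and the constraints are linear, so this KKT point is the global minimum.
f* = 72/5
Active constraints: 2x + 6y >= 24 (holds with equality, mu = 6/5 > 0); x >= 0 and y >= 0 are inactive (mu_x = mu_y = 0).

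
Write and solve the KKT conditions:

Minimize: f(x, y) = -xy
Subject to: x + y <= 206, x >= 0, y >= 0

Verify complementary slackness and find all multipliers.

Problem: min -xy s.t. x + y <= 206 (multiplier lambda), x >= 0 (mu_x), y >= 0 (mu_y)
KKT stationarity: -y + lambda - mu_x = 0, -x + lambda - mu_y = 0, with lambda, mu_x, mu_y >= 0
Complementary slackness: lambda*(x + y - 206) = 0, mu_x*x = 0, mu_y*y = 0
If lambda = 0: y = -mu_x <= 0 and x = -mu_y <= 0 force x = y = 0 with f = 0; but x = y = 103 is feasible with f = -10609 < 0, so this is not the minimum. Hence lambda > 0 and x + y = 206.
Try x > 0, y > 0 (so mu_x = mu_y = 0): y = lambda, x = lambda => x = y = lambda
x + y = 206 => 2*lambda = 206 => lambda = 103
x* = y* = 103 > 0, consistent with mu_x = mu_y = 0.
(Any feasible point with x = 0 or y = 0 has f = 0 > -10609, so the minimum is not on those boundaries.)
min(-xy) = -10609 (i.e. max xy = 10609)
Multipliers: lambda = 103, mu_x = 0, mu_y = 0
Complementary slackness: lambda*(x + y - 206) = 103*(103 + 103 - 206) = 0, mu_x*x = 0*103 = 0, mu_y*y = 0*103 = 0. Satisfied.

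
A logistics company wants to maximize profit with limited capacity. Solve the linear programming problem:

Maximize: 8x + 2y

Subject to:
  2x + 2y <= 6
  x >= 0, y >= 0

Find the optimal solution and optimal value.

The feasible region has vertices at [(0, 0), (3, 0), (0, 3)].
Checking objective 8x + 2y at each vertex:
  (0, 0): 8*0 + 2*0 = 0
  (3, 0): 8*3 + 2*0 = 24
  (0, 3): 8*0 + 2*3 = 6
Maximum is 24 at (3, 0).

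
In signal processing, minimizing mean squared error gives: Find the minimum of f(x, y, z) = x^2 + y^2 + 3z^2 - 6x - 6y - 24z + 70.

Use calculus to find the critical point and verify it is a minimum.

f(x,y,z) = x^2 + y^2 + 3z^2 - 6x - 6y - 24z + 70
df/dx = 2x + (-6) = 0 => x = 3
df/dy = 2y + (-6) = 0 => y = 3
df/dz = 6z + (-24) = 0 => z = 4
f(3,3,4) = 1*(3)^2 + 1*(3)^2 + 3*(4)^2 + -6*(3) + -6*(3) + -24*(4) + 70 = 4
Hessian is diagonal with entries 2, 2, 6 > 0, confirmed minimum.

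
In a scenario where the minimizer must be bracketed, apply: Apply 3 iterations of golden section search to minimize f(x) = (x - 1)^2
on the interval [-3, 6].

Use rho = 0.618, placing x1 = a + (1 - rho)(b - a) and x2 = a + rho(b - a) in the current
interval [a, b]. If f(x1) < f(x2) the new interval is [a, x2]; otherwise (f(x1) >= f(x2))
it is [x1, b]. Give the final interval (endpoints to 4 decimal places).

Golden section search for min of f(x) = (x - 1)^2 on [-3, 6].
Each step: x1 = a + (1 - rho)(b - a), x2 = a + rho(b - a); if f(x1) < f(x2) keep [a, x2], otherwise keep [x1, b].
Step 1: [-3.0000, 6.0000], x1=0.4380 (f=0.3158), x2=2.5620 (f=2.4398); f(x1) < f(x2) => keep [-3.0000, 2.5620]
Step 2: [-3.0000, 2.5620], x1=-0.8753 (f=3.5168), x2=0.4373 (f=0.3166); f(x1) > f(x2) => keep [-0.8753, 2.5620]
Step 3: [-0.8753, 2.5620], x1=0.4377 (f=0.3161), x2=1.2489 (f=0.0620); f(x1) > f(x2) => keep [0.4377, 2.5620]
Final interval: [0.4377, 2.5620]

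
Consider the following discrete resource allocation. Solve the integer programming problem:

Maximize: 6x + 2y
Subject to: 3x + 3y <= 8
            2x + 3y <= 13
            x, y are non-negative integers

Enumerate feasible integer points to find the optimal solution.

Constraint 1: 3x + 3y <= 8
Constraint 2: 2x + 3y <= 13
Feasible x range (need y >= 0): 0 <= x <= min(8/3, 13/2) => x in {0, ..., 2}.
Enumerate feasible integer points row by row (the coefficient of y is 2 > 0, so for each x the largest feasible y gives the best value):
  x = 0: y <= min((8 - 3*0)/3, (13 - 2*0)/3) => y in {0, ..., 2}; best 6*0 + 2*2 = 4
  x = 1: y <= min((8 - 3*1)/3, (13 - 2*1)/3) => y in {0, ..., 1}; best 6*1 + 2*1 = 8
  x = 2: y <= min((8 - 3*2)/3, (13 - 2*2)/3) => y in {0}; best 6*2 + 2*0 = 12
The maximum 6x + 2y = 12 is achieved at x = 2, y = 0.
Check: 3*2 + 3*0 = 6 <= 8 and 2*2 + 3*0 = 4 <= 13.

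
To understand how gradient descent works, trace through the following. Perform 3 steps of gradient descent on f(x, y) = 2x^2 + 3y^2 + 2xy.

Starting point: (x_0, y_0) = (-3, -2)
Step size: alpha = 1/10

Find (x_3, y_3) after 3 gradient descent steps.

f(x,y) = 2x^2 + 3y^2 + 2xy
grad_x = 4x + 2y, grad_y = 6y + 2x
Step 1: grad = (-16, -18), (-7/5, -1/5)
Step 2: grad = (-6, -4), (-4/5, 1/5)
Step 3: grad = (-14/5, -2/5), (-13/25, 6/25)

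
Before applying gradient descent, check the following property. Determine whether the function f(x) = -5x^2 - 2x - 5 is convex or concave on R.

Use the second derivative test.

f(x) = -5x^2 - 2x - 5
f'(x) = -10x - 2
f''(x) = -10
Since f''(x) = -10 < 0 for all x, f is concave on R.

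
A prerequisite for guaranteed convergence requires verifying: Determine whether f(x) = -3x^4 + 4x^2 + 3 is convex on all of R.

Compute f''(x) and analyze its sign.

f(x) = -3x^4 + 4x^2 + 3
f'(x) = -12x^3 + 8x
f''(x) = -36x^2 + 8
f''(x) = -36x^2 + 8 -> -inf as |x| -> inf
Therefore, f is not globally convex on R.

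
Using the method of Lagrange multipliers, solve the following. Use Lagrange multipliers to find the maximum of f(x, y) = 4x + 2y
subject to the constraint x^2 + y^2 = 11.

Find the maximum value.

Set up Lagrange conditions: grad f = lambda * grad g
  4 = 2*lambda*x
  2 = 2*lambda*y
From these: x/y = 4/2, so x = 4t, y = 2t for some t.
Substitute into constraint: (4t)^2 + (2t)^2 = 11
  t^2 * 20 = 11
  t = sqrt(11/20)
Maximum = 4*x + 2*y = (4^2 + 2^2)*t = 20 * sqrt(11/20) = sqrt(220)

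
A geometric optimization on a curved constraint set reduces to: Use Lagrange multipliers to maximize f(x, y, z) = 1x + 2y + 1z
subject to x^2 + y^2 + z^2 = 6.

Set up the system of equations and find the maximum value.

Lagrange conditions: 1 = 2*lambda*x, 2 = 2*lambda*y, 1 = 2*lambda*z
So x:1 = y:2 = z:1, i.e. x = 1t, y = 2t, z = 1t
Constraint: t^2*(1^2 + 2^2 + 1^2) = 6
  t^2 * 6 = 6  =>  t = sqrt(1)
Maximum = 1*1t + 2*2t + 1*1t = 6*sqrt(1) = 6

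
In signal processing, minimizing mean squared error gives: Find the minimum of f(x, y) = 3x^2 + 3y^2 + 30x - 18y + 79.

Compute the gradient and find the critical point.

f(x,y) = 3x^2 + 3y^2 + 30x - 18y + 79
df/dx = 6x + (30) = 0  =>  x = -5
df/dy = 6y + (-18) = 0  =>  y = 3
f(-5, 3) = 3*(-5)^2 + 3*(3)^2 + 30*(-5) + -18*(3) + 79 = -23
Hessian is diagonal with entries 6, 6 > 0, so this is a minimum.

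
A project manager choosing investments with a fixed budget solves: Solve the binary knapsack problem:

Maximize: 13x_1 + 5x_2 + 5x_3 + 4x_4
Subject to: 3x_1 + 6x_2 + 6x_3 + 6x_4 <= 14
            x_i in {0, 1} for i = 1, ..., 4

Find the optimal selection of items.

Items: item 1 (v=13, w=3), item 2 (v=5, w=6), item 3 (v=5, w=6), item 4 (v=4, w=6)
Capacity: 14
Checking all 16 subsets (w = total weight, v = total value):
  {}: w = 0, v = 0
  {1}: w = 3, v = 13
  {2}: w = 6, v = 5
  {3}: w = 6, v = 5
  {4}: w = 6, v = 4
  {1, 2}: w = 9, v = 18
  {1, 3}: w = 9, v = 18
  {1, 4}: w = 9, v = 17
  {2, 3}: w = 12, v = 10
  {2, 4}: w = 12, v = 9
  {3, 4}: w = 12, v = 9
  {1, 2, 3}: w = 15 > 14, infeasible
  {1, 2, 4}: w = 15 > 14, infeasible
  {1, 3, 4}: w = 15 > 14, infeasible
  {2, 3, 4}: w = 18 > 14, infeasible
  {1, 2, 3, 4}: w = 21 > 14, infeasible
Best feasible subset: items [1, 2]
(The same value 18 is also attained by {1, 3}.)
Total weight: 9 <= 14, total value: 18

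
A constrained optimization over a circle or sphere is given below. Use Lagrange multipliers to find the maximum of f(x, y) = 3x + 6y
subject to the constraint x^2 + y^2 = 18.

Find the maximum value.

Set up Lagrange conditions: grad f = lambda * grad g
  3 = 2*lambda*x
  6 = 2*lambda*y
From these: x/y = 3/6, so x = 3t, y = 6t for some t.
Substitute into constraint: (3t)^2 + (6t)^2 = 18
  t^2 * 45 = 18
  t = sqrt(18/45)
Maximum = 3*x + 6*y = (3^2 + 6^2)*t = 45 * sqrt(18/45) = sqrt(810)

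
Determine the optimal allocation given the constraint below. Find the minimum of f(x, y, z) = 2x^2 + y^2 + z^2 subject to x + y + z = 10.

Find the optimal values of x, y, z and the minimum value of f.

Using Lagrange multipliers on f = 2x^2 + y^2 + z^2 with constraint x + y + z = 10:
Conditions: 2*2*x = lambda, 2*1*y = lambda, 2*1*z = lambda
So x = lambda/4, y = lambda/2, z = lambda/2
Substituting into constraint: lambda * (5/4) = 10
lambda = 8
x = 2, y = 4, z = 4
Minimum value = 40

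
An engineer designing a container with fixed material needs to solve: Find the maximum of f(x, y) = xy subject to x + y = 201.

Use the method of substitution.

Substitute y = 201 - x into f(x,y) = xy:
g(x) = x(201 - x) = 201x - x^2
g'(x) = 201 - 2x = 0  =>  x = 201/2
y = 201 - 201/2 = 201/2
Maximum value = (201/2) * (201/2) = 40401/4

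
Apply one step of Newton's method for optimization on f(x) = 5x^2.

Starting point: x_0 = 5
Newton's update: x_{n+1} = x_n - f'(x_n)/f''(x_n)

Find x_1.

f(x) = 5x^2
f'(x) = 10x + (0), f''(x) = 10
Newton step: x_1 = x_0 - f'(x_0)/f''(x_0)
f'(5) = 50
x_1 = 5 - 50/10 = 0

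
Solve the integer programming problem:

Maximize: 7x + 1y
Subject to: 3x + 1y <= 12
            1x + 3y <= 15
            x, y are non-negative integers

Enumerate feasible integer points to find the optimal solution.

Constraint 1: 3x + 1y <= 12
Constraint 2: 1x + 3y <= 15
Feasible x range (need y >= 0): 0 <= x <= min(12/3, 15/1) => x in {0, ..., 4}.
Enumerate feasible integer points row by row (the coefficient of y is 1 > 0, so for each x the largest feasible y gives the best value):
  x = 0: y <= min((12 - 3*0)/1, (15 - 1*0)/3) => y in {0, ..., 5}; best 7*0 + 1*5 = 5
  x = 1: y <= min((12 - 3*1)/1, (15 - 1*1)/3) => y in {0, ..., 4}; best 7*1 + 1*4 = 11
  x = 2: y <= min((12 - 3*2)/1, (15 - 1*2)/3) => y in {0, ..., 4}; best 7*2 + 1*4 = 18
  x = 3: y <= min((12 - 3*3)/1, (15 - 1*3)/3) => y in {0, ..., 3}; best 7*3 + 1*3 = 24
  x = 4: y <= min((12 - 3*4)/1, (15 - 1*4)/3) => y in {0}; best 7*4 + 1*0 = 28
The maximum 7x + 1y = 28 is achieved at x = 4, y = 0.
Check: 3*4 + 1*0 = 12 <= 12 and 1*4 + 3*0 = 4 <= 15.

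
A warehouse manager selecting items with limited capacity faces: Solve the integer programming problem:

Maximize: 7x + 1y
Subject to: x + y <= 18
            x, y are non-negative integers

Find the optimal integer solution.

Objective: 7x + 1y, constraint: x + y <= 18
Coefficient of x is 7 >= coefficient of y is 1, so allocate the entire budget to x.
Optimal: x = 18, y = 0, value = 126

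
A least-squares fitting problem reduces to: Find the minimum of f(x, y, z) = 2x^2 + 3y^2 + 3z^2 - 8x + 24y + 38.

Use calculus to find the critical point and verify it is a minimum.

f(x,y,z) = 2x^2 + 3y^2 + 3z^2 - 8x + 24y + 38
df/dx = 4x + (-8) = 0 => x = 2
df/dy = 6y + (24) = 0 => y = -4
df/dz = 6z + (0) = 0 => z = 0
f(2,-4,0) = 2*(2)^2 + 3*(-4)^2 + 3*(0)^2 + -8*(2) + 24*(-4) + 38 = -18
Hessian is diagonal with entries 4, 6, 6 > 0, confirmed minimum.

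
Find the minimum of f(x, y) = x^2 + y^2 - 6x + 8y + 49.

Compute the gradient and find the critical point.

f(x,y) = x^2 + y^2 - 6x + 8y + 49
df/dx = 2x + (-6) = 0  =>  x = 3
df/dy = 2y + (8) = 0  =>  y = -4
f(3, -4) = 1*(3)^2 + 1*(-4)^2 + -6*(3) + 8*(-4) + 49 = 24
Hessian is diagonal with entries 2, 2 > 0, so this is a minimum.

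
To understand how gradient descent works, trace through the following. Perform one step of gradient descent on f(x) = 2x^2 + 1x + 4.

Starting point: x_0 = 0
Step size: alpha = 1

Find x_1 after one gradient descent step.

f(x) = 2x^2 + 1x + 4
f'(x) = 4x + 1
f'(0) = 4*0 + (1) = 1
x_1 = x_0 - alpha * f'(x_0) = 0 - 1 * 1 = -1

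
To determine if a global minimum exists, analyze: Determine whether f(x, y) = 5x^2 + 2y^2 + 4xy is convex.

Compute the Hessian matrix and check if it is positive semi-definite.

f(x,y) = 5x^2 + 2y^2 + 4xy
Hessian H = [[10, 4], [4, 4]]
trace(H) = 14, det(H) = 24
Eigenvalues: (14 +/- sqrt(100)) / 2 = 12, 2
Since both eigenvalues > 0, f is convex.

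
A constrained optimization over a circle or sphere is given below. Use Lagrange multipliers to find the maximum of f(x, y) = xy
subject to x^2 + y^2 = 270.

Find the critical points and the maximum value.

Lagrange conditions: y = 2*lambda*x and x = 2*lambda*y
If x = 0 then y = 0, violating the constraint, so x, y != 0.
Dividing: y/x = x/y => x^2 = y^2 => y = x or y = -x
Constraint: 2x^2 = 270 => x^2 = 135 => x = +/-sqrt(135)
Critical points: (sqrt(135), sqrt(135)), (-sqrt(135), -sqrt(135)), (sqrt(135), -sqrt(135)), (-sqrt(135), sqrt(135))
  y = x:  xy = x^2 = 135  at (sqrt(135), sqrt(135)) and (-sqrt(135), -sqrt(135))
  y = -x: xy = -x^2 = -135 at (sqrt(135), -sqrt(135)) and (-sqrt(135), sqrt(135))
Maximum xy = 135 at (sqrt(135), sqrt(135)) and (-sqrt(135), -sqrt(135))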